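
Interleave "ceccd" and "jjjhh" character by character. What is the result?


Interleaving "ceccd" and "jjjhh":
  Position 0: 'c' from first, 'j' from second => "cj"
  Position 1: 'e' from first, 'j' from second => "ej"
  Position 2: 'c' from first, 'j' from second => "cj"
  Position 3: 'c' from first, 'h' from second => "ch"
  Position 4: 'd' from first, 'h' from second => "dh"
Result: cjejcjchdh

cjejcjchdh


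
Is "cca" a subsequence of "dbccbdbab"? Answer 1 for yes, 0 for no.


Check if "cca" is a subsequence of "dbccbdbab"
Greedy scan:
  Position 0 ('d'): no match needed
  Position 1 ('b'): no match needed
  Position 2 ('c'): matches sub[0] = 'c'
  Position 3 ('c'): matches sub[1] = 'c'
  Position 4 ('b'): no match needed
  Position 5 ('d'): no match needed
  Position 6 ('b'): no match needed
  Position 7 ('a'): matches sub[2] = 'a'
  Position 8 ('b'): no match needed
All 3 characters matched => is a subsequence

1


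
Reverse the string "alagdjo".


Input: alagdjo
Reading characters right to left:
  Position 6: 'o'
  Position 5: 'j'
  Position 4: 'd'
  Position 3: 'g'
  Position 2: 'a'
  Position 1: 'l'
  Position 0: 'a'
Reversed: ojdgala

ojdgala


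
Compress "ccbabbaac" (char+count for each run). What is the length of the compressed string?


Input: ccbabbaac
Runs:
  'c' x 2 => "c2"
  'b' x 1 => "b1"
  'a' x 1 => "a1"
  'b' x 2 => "b2"
  'a' x 2 => "a2"
  'c' x 1 => "c1"
Compressed: "c2b1a1b2a2c1"
Compressed length: 12

12


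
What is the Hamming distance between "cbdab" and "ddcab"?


Comparing "cbdab" and "ddcab" position by position:
  Position 0: 'c' vs 'd' => differ
  Position 1: 'b' vs 'd' => differ
  Position 2: 'd' vs 'c' => differ
  Position 3: 'a' vs 'a' => same
  Position 4: 'b' vs 'b' => same
Total differences (Hamming distance): 3

3


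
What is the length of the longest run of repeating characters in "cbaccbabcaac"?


Input: "cbaccbabcaac"
Scanning for longest run:
  Position 1 ('b'): new char, reset run to 1
  Position 2 ('a'): new char, reset run to 1
  Position 3 ('c'): new char, reset run to 1
  Position 4 ('c'): continues run of 'c', length=2
  Position 5 ('b'): new char, reset run to 1
  Position 6 ('a'): new char, reset run to 1
  Position 7 ('b'): new char, reset run to 1
  Position 8 ('c'): new char, reset run to 1
  Position 9 ('a'): new char, reset run to 1
  Position 10 ('a'): continues run of 'a', length=2
  Position 11 ('c'): new char, reset run to 1
Longest run: 'c' with length 2

2


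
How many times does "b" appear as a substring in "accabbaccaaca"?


Searching for "b" in "accabbaccaaca"
Scanning each position:
  Position 0: "a" => no
  Position 1: "c" => no
  Position 2: "c" => no
  Position 3: "a" => no
  Position 4: "b" => MATCH
  Position 5: "b" => MATCH
  Position 6: "a" => no
  Position 7: "c" => no
  Position 8: "c" => no
  Position 9: "a" => no
  Position 10: "a" => no
  Position 11: "c" => no
  Position 12: "a" => no
Total occurrences: 2

2


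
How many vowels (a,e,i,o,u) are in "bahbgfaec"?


Input: bahbgfaec
Checking each character:
  'b' at position 0: consonant
  'a' at position 1: vowel (running total: 1)
  'h' at position 2: consonant
  'b' at position 3: consonant
  'g' at position 4: consonant
  'f' at position 5: consonant
  'a' at position 6: vowel (running total: 2)
  'e' at position 7: vowel (running total: 3)
  'c' at position 8: consonant
Total vowels: 3

3


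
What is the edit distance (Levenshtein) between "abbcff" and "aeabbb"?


Computing edit distance: "abbcff" -> "aeabbb"
DP table:
           a    e    a    b    b    b
      0    1    2    3    4    5    6
  a   1    0    1    2    3    4    5
  b   2    1    1    2    2    3    4
  b   3    2    2    2    2    2    3
  c   4    3    3    3    3    3    3
  f   5    4    4    4    4    4    4
  f   6    5    5    5    5    5    5
Edit distance = dp[6][6] = 5

5


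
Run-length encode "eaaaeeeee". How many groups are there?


Input: eaaaeeeee
Scanning for consecutive runs:
  Group 1: 'e' x 1 (positions 0-0)
  Group 2: 'a' x 3 (positions 1-3)
  Group 3: 'e' x 5 (positions 4-8)
Total groups: 3

3


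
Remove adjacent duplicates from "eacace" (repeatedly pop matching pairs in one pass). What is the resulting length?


Input: eacace
Stack-based adjacent duplicate removal:
  Read 'e': push. Stack: e
  Read 'a': push. Stack: ea
  Read 'c': push. Stack: eac
  Read 'a': push. Stack: eaca
  Read 'c': push. Stack: eacac
  Read 'e': push. Stack: eacace
Final stack: "eacace" (length 6)

6


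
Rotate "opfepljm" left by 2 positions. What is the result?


Input: "opfepljm", rotate left by 2
First 2 characters: "op"
Remaining characters: "fepljm"
Concatenate remaining + first: "fepljm" + "op" = "fepljmop"

fepljmop


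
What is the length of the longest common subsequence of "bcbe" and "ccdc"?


LCS of "bcbe" and "ccdc"
DP table:
           c    c    d    c
      0    0    0    0    0
  b   0    0    0    0    0
  c   0    1    1    1    1
  b   0    1    1    1    1
  e   0    1    1    1    1
LCS length = dp[4][4] = 1

1


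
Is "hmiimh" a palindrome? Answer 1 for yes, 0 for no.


Input: hmiimh
Reversed: hmiimh
  Compare pos 0 ('h') with pos 5 ('h'): match
  Compare pos 1 ('m') with pos 4 ('m'): match
  Compare pos 2 ('i') with pos 3 ('i'): match
Result: palindrome

1


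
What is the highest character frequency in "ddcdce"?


Input: ddcdce
Character counts:
  'c': 2
  'd': 3
  'e': 1
Maximum frequency: 3

3


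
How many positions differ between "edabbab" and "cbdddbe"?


Comparing "edabbab" and "cbdddbe" position by position:
  Position 0: 'e' vs 'c' => DIFFER
  Position 1: 'd' vs 'b' => DIFFER
  Position 2: 'a' vs 'd' => DIFFER
  Position 3: 'b' vs 'd' => DIFFER
  Position 4: 'b' vs 'd' => DIFFER
  Position 5: 'a' vs 'b' => DIFFER
  Position 6: 'b' vs 'e' => DIFFER
Positions that differ: 7

7


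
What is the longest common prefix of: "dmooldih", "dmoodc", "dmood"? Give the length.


Words: dmooldih, dmoodc, dmood
  Position 0: all 'd' => match
  Position 1: all 'm' => match
  Position 2: all 'o' => match
  Position 3: all 'o' => match
  Position 4: ('l', 'd', 'd') => mismatch, stop
LCP = "dmoo" (length 4)

4


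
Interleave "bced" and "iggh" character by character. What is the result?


Interleaving "bced" and "iggh":
  Position 0: 'b' from first, 'i' from second => "bi"
  Position 1: 'c' from first, 'g' from second => "cg"
  Position 2: 'e' from first, 'g' from second => "eg"
  Position 3: 'd' from first, 'h' from second => "dh"
Result: bicgegdh

bicgegdh


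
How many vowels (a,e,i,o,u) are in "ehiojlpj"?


Input: ehiojlpj
Checking each character:
  'e' at position 0: vowel (running total: 1)
  'h' at position 1: consonant
  'i' at position 2: vowel (running total: 2)
  'o' at position 3: vowel (running total: 3)
  'j' at position 4: consonant
  'l' at position 5: consonant
  'p' at position 6: consonant
  'j' at position 7: consonant
Total vowels: 3

3


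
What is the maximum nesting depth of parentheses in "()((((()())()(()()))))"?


Input: "()((((()())()(()()))))"
Tracking depth:
  Position 0 '(': depth becomes 1
  Position 1 ')': depth becomes 0
  Position 2 '(': depth becomes 1
  Position 3 '(': depth becomes 2
  Position 4 '(': depth becomes 3
  Position 5 '(': depth becomes 4
  Position 6 '(': depth becomes 5
  Position 7 ')': depth becomes 4
  Position 8 '(': depth becomes 5
  Position 9 ')': depth becomes 4
  Position 10 ')': depth becomes 3
  Position 11 '(': depth becomes 4
  Position 12 ')': depth becomes 3
  Position 13 '(': depth becomes 4
  Position 14 '(': depth becomes 5
  Position 15 ')': depth becomes 4
  Position 16 '(': depth becomes 5
  Position 17 ')': depth becomes 4
  Position 18 ')': depth becomes 3
  Position 19 ')': depth becomes 2
  Position 20 ')': depth becomes 1
  Position 21 ')': depth becomes 0
Maximum depth reached: 5

5


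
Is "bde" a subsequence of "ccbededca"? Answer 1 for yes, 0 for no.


Check if "bde" is a subsequence of "ccbededca"
Greedy scan:
  Position 0 ('c'): no match needed
  Position 1 ('c'): no match needed
  Position 2 ('b'): matches sub[0] = 'b'
  Position 3 ('e'): no match needed
  Position 4 ('d'): matches sub[1] = 'd'
  Position 5 ('e'): matches sub[2] = 'e'
  Position 6 ('d'): no match needed
  Position 7 ('c'): no match needed
  Position 8 ('a'): no match needed
All 3 characters matched => is a subsequence

1


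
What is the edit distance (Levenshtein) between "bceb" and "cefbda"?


Computing edit distance: "bceb" -> "cefbda"
DP table:
           c    e    f    b    d    a
      0    1    2    3    4    5    6
  b   1    1    2    3    3    4    5
  c   2    1    2    3    4    4    5
  e   3    2    1    2    3    4    5
  b   4    3    2    2    2    3    4
Edit distance = dp[4][6] = 4

4


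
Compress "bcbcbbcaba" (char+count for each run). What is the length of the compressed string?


Input: bcbcbbcaba
Runs:
  'b' x 1 => "b1"
  'c' x 1 => "c1"
  'b' x 1 => "b1"
  'c' x 1 => "c1"
  'b' x 2 => "b2"
  'c' x 1 => "c1"
  'a' x 1 => "a1"
  'b' x 1 => "b1"
  'a' x 1 => "a1"
Compressed: "b1c1b1c1b2c1a1b1a1"
Compressed length: 18

18


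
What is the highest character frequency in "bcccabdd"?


Input: bcccabdd
Character counts:
  'a': 1
  'b': 2
  'c': 3
  'd': 2
Maximum frequency: 3

3


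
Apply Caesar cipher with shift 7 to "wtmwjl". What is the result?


Caesar cipher: shift "wtmwjl" by 7
  'w' (pos 22) + 7 = pos 3 = 'd'
  't' (pos 19) + 7 = pos 0 = 'a'
  'm' (pos 12) + 7 = pos 19 = 't'
  'w' (pos 22) + 7 = pos 3 = 'd'
  'j' (pos 9) + 7 = pos 16 = 'q'
  'l' (pos 11) + 7 = pos 18 = 's'
Result: datdqs

datdqs


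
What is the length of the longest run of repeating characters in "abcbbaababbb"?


Input: "abcbbaababbb"
Scanning for longest run:
  Position 1 ('b'): new char, reset run to 1
  Position 2 ('c'): new char, reset run to 1
  Position 3 ('b'): new char, reset run to 1
  Position 4 ('b'): continues run of 'b', length=2
  Position 5 ('a'): new char, reset run to 1
  Position 6 ('a'): continues run of 'a', length=2
  Position 7 ('b'): new char, reset run to 1
  Position 8 ('a'): new char, reset run to 1
  Position 9 ('b'): new char, reset run to 1
  Position 10 ('b'): continues run of 'b', length=2
  Position 11 ('b'): continues run of 'b', length=3
Longest run: 'b' with length 3

3


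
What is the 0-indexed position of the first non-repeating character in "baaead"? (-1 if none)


Input: baaead
Character frequencies:
  'a': 3
  'b': 1
  'd': 1
  'e': 1
Scanning left to right for freq == 1:
  Position 0 ('b'): unique! => answer = 0

0


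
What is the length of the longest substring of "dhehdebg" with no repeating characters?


Input: "dhehdebg"
Sliding window (track last position of each char):
  Position 0 ('d'): window [0,0] length 1 -- new best
  Position 1 ('h'): window [0,1] length 2 -- new best
  Position 2 ('e'): window [0,2] length 3 -- new best
  Position 3 ('h'): repeat (last at 1), move window start to 2
  Position 3 ('h'): window [2,3] length 2
  Position 4 ('d'): window [2,4] length 3
  Position 5 ('e'): repeat (last at 2), move window start to 3
  Position 5 ('e'): window [3,5] length 3
  Position 6 ('b'): window [3,6] length 4 -- new best
  Position 7 ('g'): window [3,7] length 5 -- new best
Longest substring with no repeats: "hdebg" with length 5

5


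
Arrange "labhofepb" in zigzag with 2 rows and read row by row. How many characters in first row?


Zigzag "labhofepb" into 2 rows:
Placing characters:
  'l' => row 0
  'a' => row 1
  'b' => row 0
  'h' => row 1
  'o' => row 0
  'f' => row 1
  'e' => row 0
  'p' => row 1
  'b' => row 0
Rows:
  Row 0: "lboeb"
  Row 1: "ahfp"
First row length: 5

5


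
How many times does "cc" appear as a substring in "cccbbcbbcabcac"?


Searching for "cc" in "cccbbcbbcabcac"
Scanning each position:
  Position 0: "cc" => MATCH
  Position 1: "cc" => MATCH
  Position 2: "cb" => no
  Position 3: "bb" => no
  Position 4: "bc" => no
  Position 5: "cb" => no
  Position 6: "bb" => no
  Position 7: "bc" => no
  Position 8: "ca" => no
  Position 9: "ab" => no
  Position 10: "bc" => no
  Position 11: "ca" => no
  Position 12: "ac" => no
Total occurrences: 2

2


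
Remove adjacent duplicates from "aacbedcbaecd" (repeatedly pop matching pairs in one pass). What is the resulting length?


Input: aacbedcbaecd
Stack-based adjacent duplicate removal:
  Read 'a': push. Stack: a
  Read 'a': matches stack top 'a' => pop. Stack: (empty)
  Read 'c': push. Stack: c
  Read 'b': push. Stack: cb
  Read 'e': push. Stack: cbe
  Read 'd': push. Stack: cbed
  Read 'c': push. Stack: cbedc
  Read 'b': push. Stack: cbedcb
  Read 'a': push. Stack: cbedcba
  Read 'e': push. Stack: cbedcbae
  Read 'c': push. Stack: cbedcbaec
  Read 'd': push. Stack: cbedcbaecd
Final stack: "cbedcbaecd" (length 10)

10


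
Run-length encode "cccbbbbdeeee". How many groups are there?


Input: cccbbbbdeeee
Scanning for consecutive runs:
  Group 1: 'c' x 3 (positions 0-2)
  Group 2: 'b' x 4 (positions 3-6)
  Group 3: 'd' x 1 (positions 7-7)
  Group 4: 'e' x 4 (positions 8-11)
Total groups: 4

4


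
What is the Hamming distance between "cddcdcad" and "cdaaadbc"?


Comparing "cddcdcad" and "cdaaadbc" position by position:
  Position 0: 'c' vs 'c' => same
  Position 1: 'd' vs 'd' => same
  Position 2: 'd' vs 'a' => differ
  Position 3: 'c' vs 'a' => differ
  Position 4: 'd' vs 'a' => differ
  Position 5: 'c' vs 'd' => differ
  Position 6: 'a' vs 'b' => differ
  Position 7: 'd' vs 'c' => differ
Total differences (Hamming distance): 6

6


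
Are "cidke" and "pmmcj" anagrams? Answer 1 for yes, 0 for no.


Strings: "cidke", "pmmcj"
Sorted first:  cdeik
Sorted second: cjmmp
Differ at position 1: 'd' vs 'j' => not anagrams

0


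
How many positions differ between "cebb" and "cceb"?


Comparing "cebb" and "cceb" position by position:
  Position 0: 'c' vs 'c' => same
  Position 1: 'e' vs 'c' => DIFFER
  Position 2: 'b' vs 'e' => DIFFER
  Position 3: 'b' vs 'b' => same
Positions that differ: 2

2


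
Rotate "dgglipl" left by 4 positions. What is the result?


Input: "dgglipl", rotate left by 4
First 4 characters: "dggl"
Remaining characters: "ipl"
Concatenate remaining + first: "ipl" + "dggl" = "ipldggl"

ipldggl


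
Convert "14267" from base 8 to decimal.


Input: "14267" in base 8
Positional expansion:
  Digit '1' (value 1) x 8^4 = 4096
  Digit '4' (value 4) x 8^3 = 2048
  Digit '2' (value 2) x 8^2 = 128
  Digit '6' (value 6) x 8^1 = 48
  Digit '7' (value 7) x 8^0 = 7
Sum = 6327

6327


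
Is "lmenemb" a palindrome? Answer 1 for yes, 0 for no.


Input: lmenemb
Reversed: bmeneml
  Compare pos 0 ('l') with pos 6 ('b'): MISMATCH
  Compare pos 1 ('m') with pos 5 ('m'): match
  Compare pos 2 ('e') with pos 4 ('e'): match
Result: not a palindrome

0


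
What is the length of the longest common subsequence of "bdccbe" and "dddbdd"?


LCS of "bdccbe" and "dddbdd"
DP table:
           d    d    d    b    d    d
      0    0    0    0    0    0    0
  b   0    0    0    0    1    1    1
  d   0    1    1    1    1    2    2
  c   0    1    1    1    1    2    2
  c   0    1    1    1    1    2    2
  b   0    1    1    1    2    2    2
  e   0    1    1    1    2    2    2
LCS length = dp[6][6] = 2

2


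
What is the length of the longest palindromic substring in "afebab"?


Input: "afebab"
Checking substrings for palindromes:
  [3:6] "bab" (len 3) => palindrome
Longest palindromic substring: "bab" with length 3

3


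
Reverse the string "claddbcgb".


Input: claddbcgb
Reading characters right to left:
  Position 8: 'b'
  Position 7: 'g'
  Position 6: 'c'
  Position 5: 'b'
  Position 4: 'd'
  Position 3: 'd'
  Position 2: 'a'
  Position 1: 'l'
  Position 0: 'c'
Reversed: bgcbddalc

bgcbddalc


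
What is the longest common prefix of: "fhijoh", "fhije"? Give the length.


Words: fhijoh, fhije
  Position 0: all 'f' => match
  Position 1: all 'h' => match
  Position 2: all 'i' => match
  Position 3: all 'j' => match
  Position 4: ('o', 'e') => mismatch, stop
LCP = "fhij" (length 4)

4


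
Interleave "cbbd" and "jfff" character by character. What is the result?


Interleaving "cbbd" and "jfff":
  Position 0: 'c' from first, 'j' from second => "cj"
  Position 1: 'b' from first, 'f' from second => "bf"
  Position 2: 'b' from first, 'f' from second => "bf"
  Position 3: 'd' from first, 'f' from second => "df"
Result: cjbfbfdf

cjbfbfdf


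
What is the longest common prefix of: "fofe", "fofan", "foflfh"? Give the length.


Words: fofe, fofan, foflfh
  Position 0: all 'f' => match
  Position 1: all 'o' => match
  Position 2: all 'f' => match
  Position 3: ('e', 'a', 'l') => mismatch, stop
LCP = "fof" (length 3)

3


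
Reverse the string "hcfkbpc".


Input: hcfkbpc
Reading characters right to left:
  Position 6: 'c'
  Position 5: 'p'
  Position 4: 'b'
  Position 3: 'k'
  Position 2: 'f'
  Position 1: 'c'
  Position 0: 'h'
Reversed: cpbkfch

cpbkfch


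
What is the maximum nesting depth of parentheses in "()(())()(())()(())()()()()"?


Input: "()(())()(())()(())()()()()"
Tracking depth:
  Position 0 '(': depth becomes 1
  Position 1 ')': depth becomes 0
  Position 2 '(': depth becomes 1
  Position 3 '(': depth becomes 2
  Position 4 ')': depth becomes 1
  Position 5 ')': depth becomes 0
  Position 6 '(': depth becomes 1
  Position 7 ')': depth becomes 0
  Position 8 '(': depth becomes 1
  Position 9 '(': depth becomes 2
  Position 10 ')': depth becomes 1
  Position 11 ')': depth becomes 0
  Position 12 '(': depth becomes 1
  Position 13 ')': depth becomes 0
  Position 14 '(': depth becomes 1
  Position 15 '(': depth becomes 2
  Position 16 ')': depth becomes 1
  Position 17 ')': depth becomes 0
  Position 18 '(': depth becomes 1
  Position 19 ')': depth becomes 0
  Position 20 '(': depth becomes 1
  Position 21 ')': depth becomes 0
  Position 22 '(': depth becomes 1
  Position 23 ')': depth becomes 0
  Position 24 '(': depth becomes 1
  Position 25 ')': depth becomes 0
Maximum depth reached: 2

2


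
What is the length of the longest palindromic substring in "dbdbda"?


Input: "dbdbda"
Checking substrings for palindromes:
  [0:5] "dbdbd" (len 5) => palindrome
  [0:3] "dbd" (len 3) => palindrome
  [1:4] "bdb" (len 3) => palindrome
  [2:5] "dbd" (len 3) => palindrome
Longest palindromic substring: "dbdbd" with length 5

5


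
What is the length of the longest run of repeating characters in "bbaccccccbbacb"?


Input: "bbaccccccbbacb"
Scanning for longest run:
  Position 1 ('b'): continues run of 'b', length=2
  Position 2 ('a'): new char, reset run to 1
  Position 3 ('c'): new char, reset run to 1
  Position 4 ('c'): continues run of 'c', length=2
  Position 5 ('c'): continues run of 'c', length=3
  Position 6 ('c'): continues run of 'c', length=4
  Position 7 ('c'): continues run of 'c', length=5
  Position 8 ('c'): continues run of 'c', length=6
  Position 9 ('b'): new char, reset run to 1
  Position 10 ('b'): continues run of 'b', length=2
  Position 11 ('a'): new char, reset run to 1
  Position 12 ('c'): new char, reset run to 1
  Position 13 ('b'): new char, reset run to 1
Longest run: 'c' with length 6

6


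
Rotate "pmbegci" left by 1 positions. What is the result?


Input: "pmbegci", rotate left by 1
First 1 characters: "p"
Remaining characters: "mbegci"
Concatenate remaining + first: "mbegci" + "p" = "mbegcip"

mbegcip


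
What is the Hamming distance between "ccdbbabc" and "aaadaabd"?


Comparing "ccdbbabc" and "aaadaabd" position by position:
  Position 0: 'c' vs 'a' => differ
  Position 1: 'c' vs 'a' => differ
  Position 2: 'd' vs 'a' => differ
  Position 3: 'b' vs 'd' => differ
  Position 4: 'b' vs 'a' => differ
  Position 5: 'a' vs 'a' => same
  Position 6: 'b' vs 'b' => same
  Position 7: 'c' vs 'd' => differ
Total differences (Hamming distance): 6

6


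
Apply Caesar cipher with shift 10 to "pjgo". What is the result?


Caesar cipher: shift "pjgo" by 10
  'p' (pos 15) + 10 = pos 25 = 'z'
  'j' (pos 9) + 10 = pos 19 = 't'
  'g' (pos 6) + 10 = pos 16 = 'q'
  'o' (pos 14) + 10 = pos 24 = 'y'
Result: ztqy

ztqy


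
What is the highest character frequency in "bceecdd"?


Input: bceecdd
Character counts:
  'b': 1
  'c': 2
  'd': 2
  'e': 2
Maximum frequency: 2

2


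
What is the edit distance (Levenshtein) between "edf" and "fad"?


Computing edit distance: "edf" -> "fad"
DP table:
           f    a    d
      0    1    2    3
  e   1    1    2    3
  d   2    2    2    2
  f   3    2    3    3
Edit distance = dp[3][3] = 3

3


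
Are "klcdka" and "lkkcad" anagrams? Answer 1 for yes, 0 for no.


Strings: "klcdka", "lkkcad"
Sorted first:  acdkkl
Sorted second: acdkkl
Sorted forms match => anagrams

1


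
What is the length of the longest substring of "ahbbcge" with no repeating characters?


Input: "ahbbcge"
Sliding window (track last position of each char):
  Position 0 ('a'): window [0,0] length 1 -- new best
  Position 1 ('h'): window [0,1] length 2 -- new best
  Position 2 ('b'): window [0,2] length 3 -- new best
  Position 3 ('b'): repeat (last at 2), move window start to 3
  Position 3 ('b'): window [3,3] length 1
  Position 4 ('c'): window [3,4] length 2
  Position 5 ('g'): window [3,5] length 3
  Position 6 ('e'): window [3,6] length 4 -- new best
Longest substring with no repeats: "bcge" with length 4

4


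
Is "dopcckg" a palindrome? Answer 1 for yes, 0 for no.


Input: dopcckg
Reversed: gkccpod
  Compare pos 0 ('d') with pos 6 ('g'): MISMATCH
  Compare pos 1 ('o') with pos 5 ('k'): MISMATCH
  Compare pos 2 ('p') with pos 4 ('c'): MISMATCH
Result: not a palindrome

0


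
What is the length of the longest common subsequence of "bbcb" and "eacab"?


LCS of "bbcb" and "eacab"
DP table:
           e    a    c    a    b
      0    0    0    0    0    0
  b   0    0    0    0    0    1
  b   0    0    0    0    0    1
  c   0    0    0    1    1    1
  b   0    0    0    1    1    2
LCS length = dp[4][5] = 2

2


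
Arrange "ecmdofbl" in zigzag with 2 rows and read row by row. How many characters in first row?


Zigzag "ecmdofbl" into 2 rows:
Placing characters:
  'e' => row 0
  'c' => row 1
  'm' => row 0
  'd' => row 1
  'o' => row 0
  'f' => row 1
  'b' => row 0
  'l' => row 1
Rows:
  Row 0: "emob"
  Row 1: "cdfl"
First row length: 4

4


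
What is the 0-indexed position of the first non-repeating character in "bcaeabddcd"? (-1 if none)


Input: bcaeabddcd
Character frequencies:
  'a': 2
  'b': 2
  'c': 2
  'd': 3
  'e': 1
Scanning left to right for freq == 1:
  Position 0 ('b'): freq=2, skip
  Position 1 ('c'): freq=2, skip
  Position 2 ('a'): freq=2, skip
  Position 3 ('e'): unique! => answer = 3

3


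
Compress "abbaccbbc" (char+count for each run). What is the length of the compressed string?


Input: abbaccbbc
Runs:
  'a' x 1 => "a1"
  'b' x 2 => "b2"
  'a' x 1 => "a1"
  'c' x 2 => "c2"
  'b' x 2 => "b2"
  'c' x 1 => "c1"
Compressed: "a1b2a1c2b2c1"
Compressed length: 12

12


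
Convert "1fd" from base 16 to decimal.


Input: "1fd" in base 16
Positional expansion:
  Digit '1' (value 1) x 16^2 = 256
  Digit 'f' (value 15) x 16^1 = 240
  Digit 'd' (value 13) x 16^0 = 13
Sum = 509

509


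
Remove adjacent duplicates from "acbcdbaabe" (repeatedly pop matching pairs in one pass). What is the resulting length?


Input: acbcdbaabe
Stack-based adjacent duplicate removal:
  Read 'a': push. Stack: a
  Read 'c': push. Stack: ac
  Read 'b': push. Stack: acb
  Read 'c': push. Stack: acbc
  Read 'd': push. Stack: acbcd
  Read 'b': push. Stack: acbcdb
  Read 'a': push. Stack: acbcdba
  Read 'a': matches stack top 'a' => pop. Stack: acbcdb
  Read 'b': matches stack top 'b' => pop. Stack: acbcd
  Read 'e': push. Stack: acbcde
Final stack: "acbcde" (length 6)

6


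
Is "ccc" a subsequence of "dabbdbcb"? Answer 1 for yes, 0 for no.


Check if "ccc" is a subsequence of "dabbdbcb"
Greedy scan:
  Position 0 ('d'): no match needed
  Position 1 ('a'): no match needed
  Position 2 ('b'): no match needed
  Position 3 ('b'): no match needed
  Position 4 ('d'): no match needed
  Position 5 ('b'): no match needed
  Position 6 ('c'): matches sub[0] = 'c'
  Position 7 ('b'): no match needed
Only matched 1/3 characters => not a subsequence

0


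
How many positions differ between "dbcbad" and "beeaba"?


Comparing "dbcbad" and "beeaba" position by position:
  Position 0: 'd' vs 'b' => DIFFER
  Position 1: 'b' vs 'e' => DIFFER
  Position 2: 'c' vs 'e' => DIFFER
  Position 3: 'b' vs 'a' => DIFFER
  Position 4: 'a' vs 'b' => DIFFER
  Position 5: 'd' vs 'a' => DIFFER
Positions that differ: 6

6


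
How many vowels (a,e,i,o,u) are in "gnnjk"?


Input: gnnjk
Checking each character:
  'g' at position 0: consonant
  'n' at position 1: consonant
  'n' at position 2: consonant
  'j' at position 3: consonant
  'k' at position 4: consonant
Total vowels: 0

0


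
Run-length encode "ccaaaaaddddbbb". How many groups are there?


Input: ccaaaaaddddbbb
Scanning for consecutive runs:
  Group 1: 'c' x 2 (positions 0-1)
  Group 2: 'a' x 5 (positions 2-6)
  Group 3: 'd' x 4 (positions 7-10)
  Group 4: 'b' x 3 (positions 11-13)
Total groups: 4

4


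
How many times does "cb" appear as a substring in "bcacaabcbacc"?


Searching for "cb" in "bcacaabcbacc"
Scanning each position:
  Position 0: "bc" => no
  Position 1: "ca" => no
  Position 2: "ac" => no
  Position 3: "ca" => no
  Position 4: "aa" => no
  Position 5: "ab" => no
  Position 6: "bc" => no
  Position 7: "cb" => MATCH
  Position 8: "ba" => no
  Position 9: "ac" => no
  Position 10: "cc" => no
Total occurrences: 1

1


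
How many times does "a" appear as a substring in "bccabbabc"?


Searching for "a" in "bccabbabc"
Scanning each position:
  Position 0: "b" => no
  Position 1: "c" => no
  Position 2: "c" => no
  Position 3: "a" => MATCH
  Position 4: "b" => no
  Position 5: "b" => no
  Position 6: "a" => MATCH
  Position 7: "b" => no
  Position 8: "c" => no
Total occurrences: 2

2


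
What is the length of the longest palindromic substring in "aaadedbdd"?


Input: "aaadedbdd"
Checking substrings for palindromes:
  [0:3] "aaa" (len 3) => palindrome
  [3:6] "ded" (len 3) => palindrome
  [5:8] "dbd" (len 3) => palindrome
  [0:2] "aa" (len 2) => palindrome
  [1:3] "aa" (len 2) => palindrome
  [7:9] "dd" (len 2) => palindrome
Longest palindromic substring: "aaa" with length 3

3


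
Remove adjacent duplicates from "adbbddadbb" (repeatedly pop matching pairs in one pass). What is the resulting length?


Input: adbbddadbb
Stack-based adjacent duplicate removal:
  Read 'a': push. Stack: a
  Read 'd': push. Stack: ad
  Read 'b': push. Stack: adb
  Read 'b': matches stack top 'b' => pop. Stack: ad
  Read 'd': matches stack top 'd' => pop. Stack: a
  Read 'd': push. Stack: ad
  Read 'a': push. Stack: ada
  Read 'd': push. Stack: adad
  Read 'b': push. Stack: adadb
  Read 'b': matches stack top 'b' => pop. Stack: adad
Final stack: "adad" (length 4)

4


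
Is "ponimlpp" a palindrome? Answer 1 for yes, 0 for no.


Input: ponimlpp
Reversed: pplminop
  Compare pos 0 ('p') with pos 7 ('p'): match
  Compare pos 1 ('o') with pos 6 ('p'): MISMATCH
  Compare pos 2 ('n') with pos 5 ('l'): MISMATCH
  Compare pos 3 ('i') with pos 4 ('m'): MISMATCH
Result: not a palindrome

0


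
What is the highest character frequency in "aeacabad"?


Input: aeacabad
Character counts:
  'a': 4
  'b': 1
  'c': 1
  'd': 1
  'e': 1
Maximum frequency: 4

4


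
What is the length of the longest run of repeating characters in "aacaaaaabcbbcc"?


Input: "aacaaaaabcbbcc"
Scanning for longest run:
  Position 1 ('a'): continues run of 'a', length=2
  Position 2 ('c'): new char, reset run to 1
  Position 3 ('a'): new char, reset run to 1
  Position 4 ('a'): continues run of 'a', length=2
  Position 5 ('a'): continues run of 'a', length=3
  Position 6 ('a'): continues run of 'a', length=4
  Position 7 ('a'): continues run of 'a', length=5
  Position 8 ('b'): new char, reset run to 1
  Position 9 ('c'): new char, reset run to 1
  Position 10 ('b'): new char, reset run to 1
  Position 11 ('b'): continues run of 'b', length=2
  Position 12 ('c'): new char, reset run to 1
  Position 13 ('c'): continues run of 'c', length=2
Longest run: 'a' with length 5

5


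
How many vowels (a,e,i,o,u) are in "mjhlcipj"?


Input: mjhlcipj
Checking each character:
  'm' at position 0: consonant
  'j' at position 1: consonant
  'h' at position 2: consonant
  'l' at position 3: consonant
  'c' at position 4: consonant
  'i' at position 5: vowel (running total: 1)
  'p' at position 6: consonant
  'j' at position 7: consonant
Total vowels: 1

1


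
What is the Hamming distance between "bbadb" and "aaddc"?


Comparing "bbadb" and "aaddc" position by position:
  Position 0: 'b' vs 'a' => differ
  Position 1: 'b' vs 'a' => differ
  Position 2: 'a' vs 'd' => differ
  Position 3: 'd' vs 'd' => same
  Position 4: 'b' vs 'c' => differ
Total differences (Hamming distance): 4

4


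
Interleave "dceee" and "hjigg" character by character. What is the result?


Interleaving "dceee" and "hjigg":
  Position 0: 'd' from first, 'h' from second => "dh"
  Position 1: 'c' from first, 'j' from second => "cj"
  Position 2: 'e' from first, 'i' from second => "ei"
  Position 3: 'e' from first, 'g' from second => "eg"
  Position 4: 'e' from first, 'g' from second => "eg"
Result: dhcjeiegeg

dhcjeiegeg


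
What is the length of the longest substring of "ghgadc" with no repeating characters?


Input: "ghgadc"
Sliding window (track last position of each char):
  Position 0 ('g'): window [0,0] length 1 -- new best
  Position 1 ('h'): window [0,1] length 2 -- new best
  Position 2 ('g'): repeat (last at 0), move window start to 1
  Position 2 ('g'): window [1,2] length 2
  Position 3 ('a'): window [1,3] length 3 -- new best
  Position 4 ('d'): window [1,4] length 4 -- new best
  Position 5 ('c'): window [1,5] length 5 -- new best
Longest substring with no repeats: "hgadc" with length 5

5


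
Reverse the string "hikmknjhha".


Input: hikmknjhha
Reading characters right to left:
  Position 9: 'a'
  Position 8: 'h'
  Position 7: 'h'
  Position 6: 'j'
  Position 5: 'n'
  Position 4: 'k'
  Position 3: 'm'
  Position 2: 'k'
  Position 1: 'i'
  Position 0: 'h'
Reversed: ahhjnkmkih

ahhjnkmkih


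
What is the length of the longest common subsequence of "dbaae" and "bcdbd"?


LCS of "dbaae" and "bcdbd"
DP table:
           b    c    d    b    d
      0    0    0    0    0    0
  d   0    0    0    1    1    1
  b   0    1    1    1    2    2
  a   0    1    1    1    2    2
  a   0    1    1    1    2    2
  e   0    1    1    1    2    2
LCS length = dp[5][5] = 2

2


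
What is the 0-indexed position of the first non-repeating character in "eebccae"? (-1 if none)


Input: eebccae
Character frequencies:
  'a': 1
  'b': 1
  'c': 2
  'e': 3
Scanning left to right for freq == 1:
  Position 0 ('e'): freq=3, skip
  Position 1 ('e'): freq=3, skip
  Position 2 ('b'): unique! => answer = 2

2


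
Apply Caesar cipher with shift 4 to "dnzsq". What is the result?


Caesar cipher: shift "dnzsq" by 4
  'd' (pos 3) + 4 = pos 7 = 'h'
  'n' (pos 13) + 4 = pos 17 = 'r'
  'z' (pos 25) + 4 = pos 3 = 'd'
  's' (pos 18) + 4 = pos 22 = 'w'
  'q' (pos 16) + 4 = pos 20 = 'u'
Result: hrdwu

hrdwu


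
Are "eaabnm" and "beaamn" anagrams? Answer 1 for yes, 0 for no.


Strings: "eaabnm", "beaamn"
Sorted first:  aabemn
Sorted second: aabemn
Sorted forms match => anagrams

1


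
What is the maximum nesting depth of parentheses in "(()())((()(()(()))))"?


Input: "(()())((()(()(()))))"
Tracking depth:
  Position 0 '(': depth becomes 1
  Position 1 '(': depth becomes 2
  Position 2 ')': depth becomes 1
  Position 3 '(': depth becomes 2
  Position 4 ')': depth becomes 1
  Position 5 ')': depth becomes 0
  Position 6 '(': depth becomes 1
  Position 7 '(': depth becomes 2
  Position 8 '(': depth becomes 3
  Position 9 ')': depth becomes 2
  Position 10 '(': depth becomes 3
  Position 11 '(': depth becomes 4
  Position 12 ')': depth becomes 3
  Position 13 '(': depth becomes 4
  Position 14 '(': depth becomes 5
  Position 15 ')': depth becomes 4
  Position 16 ')': depth becomes 3
  Position 17 ')': depth becomes 2
  Position 18 ')': depth becomes 1
  Position 19 ')': depth becomes 0
Maximum depth reached: 5

5


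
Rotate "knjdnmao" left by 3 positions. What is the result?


Input: "knjdnmao", rotate left by 3
First 3 characters: "knj"
Remaining characters: "dnmao"
Concatenate remaining + first: "dnmao" + "knj" = "dnmaoknj"

dnmaoknj


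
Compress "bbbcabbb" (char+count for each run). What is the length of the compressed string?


Input: bbbcabbb
Runs:
  'b' x 3 => "b3"
  'c' x 1 => "c1"
  'a' x 1 => "a1"
  'b' x 3 => "b3"
Compressed: "b3c1a1b3"
Compressed length: 8

8


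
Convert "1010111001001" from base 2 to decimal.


Input: "1010111001001" in base 2
Positional expansion:
  Digit '1' (value 1) x 2^12 = 4096
  Digit '0' (value 0) x 2^11 = 0
  Digit '1' (value 1) x 2^10 = 1024
  Digit '0' (value 0) x 2^9 = 0
  Digit '1' (value 1) x 2^8 = 256
  Digit '1' (value 1) x 2^7 = 128
  Digit '1' (value 1) x 2^6 = 64
  Digit '0' (value 0) x 2^5 = 0
  Digit '0' (value 0) x 2^4 = 0
  Digit '1' (value 1) x 2^3 = 8
  Digit '0' (value 0) x 2^2 = 0
  Digit '0' (value 0) x 2^1 = 0
  Digit '1' (value 1) x 2^0 = 1
Sum = 5577

5577


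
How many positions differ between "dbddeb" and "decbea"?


Comparing "dbddeb" and "decbea" position by position:
  Position 0: 'd' vs 'd' => same
  Position 1: 'b' vs 'e' => DIFFER
  Position 2: 'd' vs 'c' => DIFFER
  Position 3: 'd' vs 'b' => DIFFER
  Position 4: 'e' vs 'e' => same
  Position 5: 'b' vs 'a' => DIFFER
Positions that differ: 4

4


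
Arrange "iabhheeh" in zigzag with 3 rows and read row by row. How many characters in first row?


Zigzag "iabhheeh" into 3 rows:
Placing characters:
  'i' => row 0
  'a' => row 1
  'b' => row 2
  'h' => row 1
  'h' => row 0
  'e' => row 1
  'e' => row 2
  'h' => row 1
Rows:
  Row 0: "ih"
  Row 1: "aheh"
  Row 2: "be"
First row length: 2

2


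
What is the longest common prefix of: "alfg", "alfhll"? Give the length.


Words: alfg, alfhll
  Position 0: all 'a' => match
  Position 1: all 'l' => match
  Position 2: all 'f' => match
  Position 3: ('g', 'h') => mismatch, stop
LCP = "alf" (length 3)

3


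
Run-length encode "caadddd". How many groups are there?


Input: caadddd
Scanning for consecutive runs:
  Group 1: 'c' x 1 (positions 0-0)
  Group 2: 'a' x 2 (positions 1-2)
  Group 3: 'd' x 4 (positions 3-6)
Total groups: 3

3


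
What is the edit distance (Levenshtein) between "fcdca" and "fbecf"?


Computing edit distance: "fcdca" -> "fbecf"
DP table:
           f    b    e    c    f
      0    1    2    3    4    5
  f   1    0    1    2    3    4
  c   2    1    1    2    2    3
  d   3    2    2    2    3    3
  c   4    3    3    3    2    3
  a   5    4    4    4    3    3
Edit distance = dp[5][5] = 3

3


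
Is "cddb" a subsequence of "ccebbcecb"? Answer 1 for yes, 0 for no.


Check if "cddb" is a subsequence of "ccebbcecb"
Greedy scan:
  Position 0 ('c'): matches sub[0] = 'c'
  Position 1 ('c'): no match needed
  Position 2 ('e'): no match needed
  Position 3 ('b'): no match needed
  Position 4 ('b'): no match needed
  Position 5 ('c'): no match needed
  Position 6 ('e'): no match needed
  Position 7 ('c'): no match needed
  Position 8 ('b'): no match needed
Only matched 1/4 characters => not a subsequence

0


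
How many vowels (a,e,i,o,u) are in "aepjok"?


Input: aepjok
Checking each character:
  'a' at position 0: vowel (running total: 1)
  'e' at position 1: vowel (running total: 2)
  'p' at position 2: consonant
  'j' at position 3: consonant
  'o' at position 4: vowel (running total: 3)
  'k' at position 5: consonant
Total vowels: 3

3


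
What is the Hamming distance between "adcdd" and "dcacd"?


Comparing "adcdd" and "dcacd" position by position:
  Position 0: 'a' vs 'd' => differ
  Position 1: 'd' vs 'c' => differ
  Position 2: 'c' vs 'a' => differ
  Position 3: 'd' vs 'c' => differ
  Position 4: 'd' vs 'd' => same
Total differences (Hamming distance): 4

4


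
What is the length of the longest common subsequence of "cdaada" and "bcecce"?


LCS of "cdaada" and "bcecce"
DP table:
           b    c    e    c    c    e
      0    0    0    0    0    0    0
  c   0    0    1    1    1    1    1
  d   0    0    1    1    1    1    1
  a   0    0    1    1    1    1    1
  a   0    0    1    1    1    1    1
  d   0    0    1    1    1    1    1
  a   0    0    1    1    1    1    1
LCS length = dp[6][6] = 1

1


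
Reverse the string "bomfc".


Input: bomfc
Reading characters right to left:
  Position 4: 'c'
  Position 3: 'f'
  Position 2: 'm'
  Position 1: 'o'
  Position 0: 'b'
Reversed: cfmob

cfmob


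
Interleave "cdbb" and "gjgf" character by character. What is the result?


Interleaving "cdbb" and "gjgf":
  Position 0: 'c' from first, 'g' from second => "cg"
  Position 1: 'd' from first, 'j' from second => "dj"
  Position 2: 'b' from first, 'g' from second => "bg"
  Position 3: 'b' from first, 'f' from second => "bf"
Result: cgdjbgbf

cgdjbgbf


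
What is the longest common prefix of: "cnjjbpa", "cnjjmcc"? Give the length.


Words: cnjjbpa, cnjjmcc
  Position 0: all 'c' => match
  Position 1: all 'n' => match
  Position 2: all 'j' => match
  Position 3: all 'j' => match
  Position 4: ('b', 'm') => mismatch, stop
LCP = "cnjj" (length 4)

4


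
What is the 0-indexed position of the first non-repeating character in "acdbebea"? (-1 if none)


Input: acdbebea
Character frequencies:
  'a': 2
  'b': 2
  'c': 1
  'd': 1
  'e': 2
Scanning left to right for freq == 1:
  Position 0 ('a'): freq=2, skip
  Position 1 ('c'): unique! => answer = 1

1


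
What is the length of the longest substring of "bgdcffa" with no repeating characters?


Input: "bgdcffa"
Sliding window (track last position of each char):
  Position 0 ('b'): window [0,0] length 1 -- new best
  Position 1 ('g'): window [0,1] length 2 -- new best
  Position 2 ('d'): window [0,2] length 3 -- new best
  Position 3 ('c'): window [0,3] length 4 -- new best
  Position 4 ('f'): window [0,4] length 5 -- new best
  Position 5 ('f'): repeat (last at 4), move window start to 5
  Position 5 ('f'): window [5,5] length 1
  Position 6 ('a'): window [5,6] length 2
Longest substring with no repeats: "bgdcf" with length 5

5


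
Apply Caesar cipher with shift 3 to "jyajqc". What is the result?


Caesar cipher: shift "jyajqc" by 3
  'j' (pos 9) + 3 = pos 12 = 'm'
  'y' (pos 24) + 3 = pos 1 = 'b'
  'a' (pos 0) + 3 = pos 3 = 'd'
  'j' (pos 9) + 3 = pos 12 = 'm'
  'q' (pos 16) + 3 = pos 19 = 't'
  'c' (pos 2) + 3 = pos 5 = 'f'
Result: mbdmtf

mbdmtf


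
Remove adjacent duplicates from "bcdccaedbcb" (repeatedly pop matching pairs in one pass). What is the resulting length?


Input: bcdccaedbcb
Stack-based adjacent duplicate removal:
  Read 'b': push. Stack: b
  Read 'c': push. Stack: bc
  Read 'd': push. Stack: bcd
  Read 'c': push. Stack: bcdc
  Read 'c': matches stack top 'c' => pop. Stack: bcd
  Read 'a': push. Stack: bcda
  Read 'e': push. Stack: bcdae
  Read 'd': push. Stack: bcdaed
  Read 'b': push. Stack: bcdaedb
  Read 'c': push. Stack: bcdaedbc
  Read 'b': push. Stack: bcdaedbcb
Final stack: "bcdaedbcb" (length 9)

9


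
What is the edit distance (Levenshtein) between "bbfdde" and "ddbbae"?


Computing edit distance: "bbfdde" -> "ddbbae"
DP table:
           d    d    b    b    a    e
      0    1    2    3    4    5    6
  b   1    1    2    2    3    4    5
  b   2    2    2    2    2    3    4
  f   3    3    3    3    3    3    4
  d   4    3    3    4    4    4    4
  d   5    4    3    4    5    5    5
  e   6    5    4    4    5    6    5
Edit distance = dp[6][6] = 5

5


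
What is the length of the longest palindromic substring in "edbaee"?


Input: "edbaee"
Checking substrings for palindromes:
  [4:6] "ee" (len 2) => palindrome
Longest palindromic substring: "ee" with length 2

2
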